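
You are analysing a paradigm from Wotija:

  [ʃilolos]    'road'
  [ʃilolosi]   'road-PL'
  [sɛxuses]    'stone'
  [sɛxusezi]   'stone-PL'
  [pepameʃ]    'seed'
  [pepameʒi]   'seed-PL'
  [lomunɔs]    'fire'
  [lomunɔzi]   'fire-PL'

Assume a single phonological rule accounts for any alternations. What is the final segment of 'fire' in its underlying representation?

/z/

The stem for 'fire' ends in [s] in [lomunɔs] but [z] in [lomunɔzi].
If /s/ were underlying and a rule turned it into [z] before the PL suffix, 'road' would also alternate; but it has [s] in both [ʃilolos] and [ʃilolosi].
The underlying segment must be /z/; voiced obstruents become voiceless word-finally, yielding [s] there.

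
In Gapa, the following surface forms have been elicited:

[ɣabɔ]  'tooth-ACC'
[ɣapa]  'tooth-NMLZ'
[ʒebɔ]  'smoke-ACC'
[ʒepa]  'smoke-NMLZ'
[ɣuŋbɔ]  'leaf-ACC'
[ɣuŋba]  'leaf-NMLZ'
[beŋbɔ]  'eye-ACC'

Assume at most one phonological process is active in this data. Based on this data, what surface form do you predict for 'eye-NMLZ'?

[beŋba]

The NMLZ suffix surfaces as [-ba] and [-pa], depending on the final segment of the stem.
By contrast the ACC suffix keeps its initial [b] throughout — that segment must be underlying.
So the underlying form is /-pa/, and voiceless stops become voiced after a nasal.
After 'eye', which ends in a nasal, the suffix surfaces as [-ba], giving [beŋba].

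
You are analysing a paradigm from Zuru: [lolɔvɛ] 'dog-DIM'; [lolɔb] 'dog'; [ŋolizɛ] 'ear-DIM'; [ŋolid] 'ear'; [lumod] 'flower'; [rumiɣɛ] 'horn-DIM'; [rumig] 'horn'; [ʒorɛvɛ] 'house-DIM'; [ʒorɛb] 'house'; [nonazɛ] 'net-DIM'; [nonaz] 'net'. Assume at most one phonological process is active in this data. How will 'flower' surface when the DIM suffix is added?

'ear' shows [z] ~ [d] at the end of the stem ([ŋolizɛ] vs [ŋolid]).
But 'net' keeps [z] in both environments ([nonazɛ], [nonaz]), so there is no rule changing /z/ to [d] in isolation.
The underlying segment must be /d/; voiced stops become fricatives between vowels, yielding [z] there.
The one attested form of 'flower', [lumod], shows underlying /lumod/. Applying the same rule between vowels gives [lumozɛ].

[lumozɛ]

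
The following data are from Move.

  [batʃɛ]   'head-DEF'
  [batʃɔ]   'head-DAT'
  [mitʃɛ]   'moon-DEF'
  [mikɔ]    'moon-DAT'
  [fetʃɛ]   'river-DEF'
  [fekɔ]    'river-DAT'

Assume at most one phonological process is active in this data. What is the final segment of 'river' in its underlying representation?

/k/

In [fetʃɛ] and [fekɔ] the final segment of 'river' alternates: [tʃ] ~ [k].
But 'head' keeps [tʃ] in both environments ([batʃɛ], [batʃɔ]), so there is no rule changing /tʃ/ to [k] before the DAT suffix.
Therefore /k/ is basic and [tʃ] is derived by palatalization before a front vowel (/k/ becomes palato-alveolar [tʃ] before a front vowel).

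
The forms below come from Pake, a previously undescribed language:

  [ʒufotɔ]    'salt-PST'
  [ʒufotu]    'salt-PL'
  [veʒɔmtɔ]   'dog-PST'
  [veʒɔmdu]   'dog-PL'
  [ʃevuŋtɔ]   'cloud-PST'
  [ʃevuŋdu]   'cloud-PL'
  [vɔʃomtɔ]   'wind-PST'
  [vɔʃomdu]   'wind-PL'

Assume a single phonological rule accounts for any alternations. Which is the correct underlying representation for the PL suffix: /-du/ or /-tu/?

The PL suffix surfaces as [-du] and [-tu], depending on the final segment of the stem.
The PST suffix, which begins with [t], is invariant after every stem; so [t] is not altered by any rule here.
So the underlying form is /-du/, and voiced stops become voiceless after a vowel.

/-du/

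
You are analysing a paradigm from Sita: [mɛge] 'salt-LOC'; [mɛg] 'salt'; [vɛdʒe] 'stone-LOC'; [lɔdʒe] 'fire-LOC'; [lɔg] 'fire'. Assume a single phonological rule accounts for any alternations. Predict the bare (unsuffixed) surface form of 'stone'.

The root 'fire' surfaces as [lɔdʒe] and [lɔg], with a stem-final [dʒ] ~ [g] alternation.
The stem 'salt' ([mɛge], [mɛg]) shows [g] unchanged in both environments, so [g] cannot be basic with [dʒ] derived before the LOC suffix.
So /dʒ/ is underlying, and a rule of depalatalization — palato-alveolar /dʒ/ becomes [g] when no front vowel follows — gives [g].
The one attested form of 'stone', [vɛdʒe], shows underlying /vɛdʒ/. Applying the same rule when no front vowel follows gives [vɛg].

[vɛg]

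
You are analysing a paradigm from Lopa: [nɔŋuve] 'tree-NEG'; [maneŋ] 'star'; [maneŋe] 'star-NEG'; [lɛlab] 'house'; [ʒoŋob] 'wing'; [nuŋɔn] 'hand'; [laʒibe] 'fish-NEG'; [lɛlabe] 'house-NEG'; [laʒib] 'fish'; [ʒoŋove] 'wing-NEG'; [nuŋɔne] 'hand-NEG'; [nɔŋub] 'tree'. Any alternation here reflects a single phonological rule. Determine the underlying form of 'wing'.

/ʒoŋov/

The root 'wing' surfaces as [ʒoŋob] and [ʒoŋove], with a stem-final [b] ~ [v] alternation.
The stem 'house' ([lɛlab], [lɛlabe]) shows [b] unchanged in both environments, so [b] cannot be basic with [v] derived before the NEG suffix.
The underlying segment must be /v/; voiced fricatives become stops word-finally, yielding [b] there.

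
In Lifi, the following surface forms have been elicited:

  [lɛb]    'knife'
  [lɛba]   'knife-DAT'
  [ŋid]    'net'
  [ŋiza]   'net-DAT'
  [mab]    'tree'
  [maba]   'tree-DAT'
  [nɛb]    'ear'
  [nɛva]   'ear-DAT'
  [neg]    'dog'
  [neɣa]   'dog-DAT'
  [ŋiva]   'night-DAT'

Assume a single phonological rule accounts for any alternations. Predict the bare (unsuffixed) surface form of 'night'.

The root 'ear' surfaces as [nɛb] and [nɛva], with a stem-final [b] ~ [v] alternation.
The stem 'knife' ([lɛb], [lɛba]) shows [b] unchanged in both environments, so [b] cannot be basic with [v] derived before the DAT suffix.
Therefore /v/ is basic and [b] is derived by word-final hardening (voiced fricatives become stops word-finally).
From [ŋiva] the stem 'night' is /ŋiv/; word-finally this yields [ŋib].

[ŋib]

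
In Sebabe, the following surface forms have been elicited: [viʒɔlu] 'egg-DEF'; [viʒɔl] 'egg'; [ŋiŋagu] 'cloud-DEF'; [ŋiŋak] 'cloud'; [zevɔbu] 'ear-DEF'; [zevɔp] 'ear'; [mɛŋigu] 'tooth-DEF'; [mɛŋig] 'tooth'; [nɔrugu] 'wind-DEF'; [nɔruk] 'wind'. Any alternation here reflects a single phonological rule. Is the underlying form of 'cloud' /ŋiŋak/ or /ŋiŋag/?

In [ŋiŋagu] and [ŋiŋak] the final segment of 'cloud' alternates: [g] ~ [k].
Compare 'tooth', with invariant [g] in [mɛŋigu] and [mɛŋig]: an analysis with underlying /g/ and a rule producing [k] in isolation would wrongly predict alternation here too.
The alternation reflects intervocalic voicing: voiceless stops become voiced between vowels. /k/ is underlying.

/ŋiŋak/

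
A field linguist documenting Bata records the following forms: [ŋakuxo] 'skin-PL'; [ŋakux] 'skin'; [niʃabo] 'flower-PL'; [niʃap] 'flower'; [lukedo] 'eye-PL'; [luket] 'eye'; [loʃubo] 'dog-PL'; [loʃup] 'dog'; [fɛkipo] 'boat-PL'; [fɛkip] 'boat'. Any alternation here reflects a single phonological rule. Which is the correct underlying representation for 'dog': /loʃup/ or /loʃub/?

The stem for 'dog' ends in [b] in [loʃubo] but [p] in [loʃup].
But 'boat' keeps [p] in both environments ([fɛkipo], [fɛkip]), so there is no rule changing /p/ to [b] before the PL suffix.
Therefore /b/ is basic and [p] is derived by word-final obstruent devoicing (voiced obstruents become voiceless word-finally).

/loʃub/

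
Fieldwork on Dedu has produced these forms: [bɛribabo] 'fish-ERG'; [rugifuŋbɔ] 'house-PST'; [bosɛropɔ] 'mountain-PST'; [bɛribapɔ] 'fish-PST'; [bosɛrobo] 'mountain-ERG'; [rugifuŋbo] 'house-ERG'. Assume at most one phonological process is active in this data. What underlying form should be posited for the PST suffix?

/-pɔ/

The PST suffix surfaces as [-bɔ] and [-pɔ], depending on the final segment of the stem.
The ERG suffix, which begins with [b], is invariant after every stem; so [b] is not altered by any rule here.
So the underlying form is /-pɔ/, and voiceless stops become voiced after a nasal.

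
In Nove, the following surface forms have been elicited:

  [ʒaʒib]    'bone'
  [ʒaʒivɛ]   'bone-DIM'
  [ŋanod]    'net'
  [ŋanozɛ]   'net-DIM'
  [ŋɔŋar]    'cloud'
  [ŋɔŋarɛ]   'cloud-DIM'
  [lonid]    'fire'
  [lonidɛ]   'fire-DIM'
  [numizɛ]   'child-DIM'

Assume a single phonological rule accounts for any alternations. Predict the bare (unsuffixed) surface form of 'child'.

The stem for 'net' ends in [d] in [ŋanod] but [z] in [ŋanozɛ].
If /d/ were underlying and a rule turned it into [z] before the DIM suffix, 'fire' would also alternate; but it has [d] in both [lonid] and [lonidɛ].
The alternation reflects word-final hardening: voiced fricatives become stops word-finally. /z/ is underlying.
From [numizɛ] the stem 'child' is /numiz/; word-finally this yields [numid].

[numid]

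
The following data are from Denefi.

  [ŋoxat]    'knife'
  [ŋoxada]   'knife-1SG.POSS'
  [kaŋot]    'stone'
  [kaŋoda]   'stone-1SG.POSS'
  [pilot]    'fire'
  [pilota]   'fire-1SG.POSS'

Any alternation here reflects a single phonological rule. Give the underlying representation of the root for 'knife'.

In [ŋoxat] and [ŋoxada] the final segment of 'knife' alternates: [t] ~ [d].
Compare 'fire', with invariant [t] in [pilot] and [pilota]: an analysis with underlying /t/ and a rule producing [d] before the 1SG.POSS suffix would wrongly predict alternation here too.
So /d/ is underlying, and a rule of word-final obstruent devoicing — voiced obstruents become voiceless word-finally — gives [t].
Hence 'knife' is /ŋoxad/ underlyingly.

/ŋoxad/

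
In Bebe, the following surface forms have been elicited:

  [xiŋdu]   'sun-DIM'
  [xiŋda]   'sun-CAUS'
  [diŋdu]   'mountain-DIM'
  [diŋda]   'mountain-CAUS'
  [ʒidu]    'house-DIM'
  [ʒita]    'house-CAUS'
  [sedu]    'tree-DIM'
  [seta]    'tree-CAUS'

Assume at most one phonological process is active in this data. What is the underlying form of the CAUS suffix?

/-ta/

The CAUS suffix surfaces as [-da] and [-ta], depending on the final segment of the stem.
By contrast the DIM suffix keeps its initial [d] throughout — that segment must be underlying.
So the underlying form is /-ta/, and voiceless stops become voiced after a nasal.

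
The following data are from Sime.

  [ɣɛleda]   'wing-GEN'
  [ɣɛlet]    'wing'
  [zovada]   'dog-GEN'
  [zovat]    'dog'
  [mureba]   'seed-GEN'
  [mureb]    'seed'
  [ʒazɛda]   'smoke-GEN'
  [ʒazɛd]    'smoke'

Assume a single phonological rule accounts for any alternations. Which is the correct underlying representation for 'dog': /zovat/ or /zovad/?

/zovat/

'dog' shows [d] ~ [t] at the end of the stem ([zovada] vs [zovat]).
If /d/ were underlying and a rule turned it into [t] in isolation, 'smoke' would also alternate; but it has [d] in both [ʒazɛda] and [ʒazɛd].
The alternation reflects intervocalic voicing: voiceless stops become voiced between vowels. /t/ is underlying.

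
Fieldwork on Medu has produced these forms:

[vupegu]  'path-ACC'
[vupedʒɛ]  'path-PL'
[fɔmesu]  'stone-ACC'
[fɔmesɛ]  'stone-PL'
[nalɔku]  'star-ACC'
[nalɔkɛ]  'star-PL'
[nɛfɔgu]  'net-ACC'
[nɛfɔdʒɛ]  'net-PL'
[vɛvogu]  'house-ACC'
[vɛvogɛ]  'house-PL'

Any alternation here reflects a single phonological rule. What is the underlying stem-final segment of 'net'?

The stem for 'net' ends in [g] in [nɛfɔgu] but [dʒ] in [nɛfɔdʒɛ].
But 'house' keeps [g] in both environments ([vɛvogu], [vɛvogɛ]), so there is no rule changing /g/ to [dʒ] before the PL suffix.
The alternation reflects depalatalization: palato-alveolar /dʒ/ becomes [g] when no front vowel follows. /dʒ/ is underlying.

/dʒ/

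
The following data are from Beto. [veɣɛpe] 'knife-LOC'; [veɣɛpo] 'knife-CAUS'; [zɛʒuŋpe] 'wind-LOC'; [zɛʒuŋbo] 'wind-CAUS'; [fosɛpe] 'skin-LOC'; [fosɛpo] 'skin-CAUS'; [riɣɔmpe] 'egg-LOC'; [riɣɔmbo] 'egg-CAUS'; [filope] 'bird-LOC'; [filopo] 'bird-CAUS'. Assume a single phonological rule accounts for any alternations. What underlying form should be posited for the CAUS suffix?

The CAUS morpheme has two allomorphs, [-bo] and [-po].
The LOC suffix, which begins with [p], is invariant after every stem; so [p] is not altered by any rule here.
The CAUS suffix is therefore /-bo/ underlyingly, with post-vocalic devoicing: voiced stops become voiceless after a vowel.

/-bo/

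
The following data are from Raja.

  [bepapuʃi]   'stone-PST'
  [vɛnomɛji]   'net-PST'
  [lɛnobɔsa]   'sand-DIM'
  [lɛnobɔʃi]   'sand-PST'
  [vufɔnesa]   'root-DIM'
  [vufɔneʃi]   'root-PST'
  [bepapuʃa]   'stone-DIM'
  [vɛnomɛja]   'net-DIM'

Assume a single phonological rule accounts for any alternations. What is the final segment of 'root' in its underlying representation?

The root 'root' surfaces as [vufɔnesa] and [vufɔneʃi], with a stem-final [s] ~ [ʃ] alternation.
If /ʃ/ were underlying and a rule turned it into [s] before the DIM suffix, 'stone' would also alternate; but it has [ʃ] in both [bepapuʃa] and [bepapuʃi].
Therefore /s/ is basic and [ʃ] is derived by palatalization before a front vowel (/s/ becomes palato-alveolar [ʃ] before a front vowel).

/s/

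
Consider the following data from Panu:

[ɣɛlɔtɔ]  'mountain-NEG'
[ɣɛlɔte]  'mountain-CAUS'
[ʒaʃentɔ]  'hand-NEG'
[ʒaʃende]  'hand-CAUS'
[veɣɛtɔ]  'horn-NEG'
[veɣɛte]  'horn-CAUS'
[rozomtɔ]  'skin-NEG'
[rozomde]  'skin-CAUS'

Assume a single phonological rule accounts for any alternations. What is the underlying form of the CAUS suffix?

/-de/

The CAUS morpheme has two allomorphs, [-de] and [-te].
The NEG suffix, which begins with [t], is invariant after every stem; so [t] is not altered by any rule here.
The CAUS suffix is therefore /-de/ underlyingly, with post-vocalic devoicing: voiced stops become voiceless after a vowel.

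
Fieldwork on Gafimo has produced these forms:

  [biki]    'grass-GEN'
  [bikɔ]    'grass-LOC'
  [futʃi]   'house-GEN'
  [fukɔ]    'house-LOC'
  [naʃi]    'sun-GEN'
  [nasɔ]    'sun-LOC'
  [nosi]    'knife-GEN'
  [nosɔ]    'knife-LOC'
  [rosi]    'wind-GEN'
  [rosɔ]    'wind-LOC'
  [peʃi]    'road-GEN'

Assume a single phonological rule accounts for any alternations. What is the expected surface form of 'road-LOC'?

The stem for 'sun' ends in [ʃ] in [naʃi] but [s] in [nasɔ].
If /s/ were underlying and a rule turned it into [ʃ] before the GEN suffix, 'wind' would also alternate; but it has [s] in both [rosi] and [rosɔ].
The underlying segment must be /ʃ/; palato-alveolar /tʃ/ and /ʃ/ become [k] and [s] when no front vowel follows, yielding [s] there.
The one attested form of 'road', [peʃi], shows underlying /peʃ/. Applying the same rule when no front vowel follows gives [pesɔ].

[pesɔ]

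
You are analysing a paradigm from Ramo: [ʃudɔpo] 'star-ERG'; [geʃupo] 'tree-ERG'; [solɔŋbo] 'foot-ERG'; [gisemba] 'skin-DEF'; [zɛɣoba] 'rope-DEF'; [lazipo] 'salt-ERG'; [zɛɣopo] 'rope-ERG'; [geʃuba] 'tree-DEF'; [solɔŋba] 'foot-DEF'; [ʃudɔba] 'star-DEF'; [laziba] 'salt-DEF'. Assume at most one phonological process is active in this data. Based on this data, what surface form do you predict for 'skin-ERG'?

[gisembo]

The ERG morpheme has two allomorphs, [-bo] and [-po].
The DEF suffix, which begins with [b], is invariant after every stem; so [b] is not altered by any rule here.
The ERG suffix is therefore /-po/ underlyingly, with post-nasal voicing: voiceless stops become voiced after a nasal.
After 'skin', which ends in a nasal, the suffix surfaces as [-bo], giving [gisembo].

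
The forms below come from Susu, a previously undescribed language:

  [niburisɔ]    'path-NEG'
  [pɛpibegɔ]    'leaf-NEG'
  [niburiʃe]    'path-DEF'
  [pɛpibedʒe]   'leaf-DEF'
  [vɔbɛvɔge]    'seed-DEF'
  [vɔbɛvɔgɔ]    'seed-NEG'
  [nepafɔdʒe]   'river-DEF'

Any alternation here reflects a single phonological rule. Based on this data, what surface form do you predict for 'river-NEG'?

In [pɛpibedʒe] and [pɛpibegɔ] the final segment of 'leaf' alternates: [dʒ] ~ [g].
The stem 'seed' ([vɔbɛvɔge], [vɔbɛvɔgɔ]) shows [g] unchanged in both environments, so [g] cannot be basic with [dʒ] derived before the DEF suffix.
So /dʒ/ is underlying, and a rule of depalatalization — palato-alveolar /dʒ/ and /ʃ/ become [g] and [s] when no front vowel follows — gives [g].
The one attested form of 'river', [nepafɔdʒe], shows underlying /nepafɔdʒ/. Applying the same rule when no front vowel follows gives [nepafɔgɔ].

[nepafɔgɔ]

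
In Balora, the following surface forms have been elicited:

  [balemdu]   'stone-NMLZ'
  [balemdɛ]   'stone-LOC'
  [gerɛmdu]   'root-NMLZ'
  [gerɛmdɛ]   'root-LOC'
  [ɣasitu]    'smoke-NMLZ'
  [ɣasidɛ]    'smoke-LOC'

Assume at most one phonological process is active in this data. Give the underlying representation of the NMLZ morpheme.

/-tu/

The NMLZ suffix surfaces as [-du] and [-tu], depending on the final segment of the stem.
By contrast the LOC suffix keeps its initial [d] throughout — that segment must be underlying.
So the underlying form is /-tu/, and voiceless stops become voiced after a nasal.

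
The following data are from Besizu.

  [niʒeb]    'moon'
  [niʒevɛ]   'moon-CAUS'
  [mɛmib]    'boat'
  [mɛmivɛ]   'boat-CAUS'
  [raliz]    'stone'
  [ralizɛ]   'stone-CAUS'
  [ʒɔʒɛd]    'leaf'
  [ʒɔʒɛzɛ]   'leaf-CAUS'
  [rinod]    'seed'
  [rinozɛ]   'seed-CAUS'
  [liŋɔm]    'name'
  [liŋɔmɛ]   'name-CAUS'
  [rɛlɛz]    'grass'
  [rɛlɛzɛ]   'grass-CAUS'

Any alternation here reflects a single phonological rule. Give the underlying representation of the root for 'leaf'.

/ʒɔʒɛd/

The root 'leaf' surfaces as [ʒɔʒɛd] and [ʒɔʒɛzɛ], with a stem-final [d] ~ [z] alternation.
The stem 'grass' ([rɛlɛz], [rɛlɛzɛ]) shows [z] unchanged in both environments, so [z] cannot be basic with [d] derived in isolation.
So /d/ is underlying, and a rule of intervocalic spirantization — voiced stops become fricatives between vowels — gives [z].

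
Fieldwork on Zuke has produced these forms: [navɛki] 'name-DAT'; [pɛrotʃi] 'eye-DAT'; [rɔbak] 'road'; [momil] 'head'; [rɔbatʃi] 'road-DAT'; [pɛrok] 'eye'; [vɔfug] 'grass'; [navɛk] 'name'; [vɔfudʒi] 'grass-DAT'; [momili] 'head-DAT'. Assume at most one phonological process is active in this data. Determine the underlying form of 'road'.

/rɔbatʃ/

In [rɔbatʃi] and [rɔbak] the final segment of 'road' alternates: [tʃ] ~ [k].
But 'name' keeps [k] in both environments ([navɛki], [navɛk]), so there is no rule changing /k/ to [tʃ] before the DAT suffix.
The alternation reflects depalatalization: palato-alveolar /tʃ/ and /dʒ/ become [k] and [g] when no front vowel follows. /tʃ/ is underlying.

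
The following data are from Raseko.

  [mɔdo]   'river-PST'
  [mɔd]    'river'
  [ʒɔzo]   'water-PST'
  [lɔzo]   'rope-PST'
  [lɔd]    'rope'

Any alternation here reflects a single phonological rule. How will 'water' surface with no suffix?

[ʒɔd]

The root 'rope' surfaces as [lɔzo] and [lɔd], with a stem-final [z] ~ [d] alternation.
The stem 'river' ([mɔdo], [mɔd]) shows [d] unchanged in both environments, so [d] cannot be basic with [z] derived before the PST suffix.
The underlying segment must be /z/; voiced fricatives become stops word-finally, yielding [d] there.
From [ʒɔzo] the stem 'water' is /ʒɔz/; word-finally this yields [ʒɔd].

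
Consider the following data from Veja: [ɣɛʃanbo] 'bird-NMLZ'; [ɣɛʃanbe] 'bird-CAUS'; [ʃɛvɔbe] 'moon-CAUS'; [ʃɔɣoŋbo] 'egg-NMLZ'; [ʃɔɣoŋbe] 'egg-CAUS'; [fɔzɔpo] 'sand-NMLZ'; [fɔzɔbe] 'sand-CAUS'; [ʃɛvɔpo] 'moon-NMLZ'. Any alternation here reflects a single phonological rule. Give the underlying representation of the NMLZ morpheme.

The NMLZ suffix surfaces as [-bo] and [-po], depending on the final segment of the stem.
The CAUS suffix, which begins with [b], is invariant after every stem; so [b] is not altered by any rule here.
The NMLZ suffix is therefore /-po/ underlyingly, with post-nasal voicing: voiceless stops become voiced after a nasal.

/-po/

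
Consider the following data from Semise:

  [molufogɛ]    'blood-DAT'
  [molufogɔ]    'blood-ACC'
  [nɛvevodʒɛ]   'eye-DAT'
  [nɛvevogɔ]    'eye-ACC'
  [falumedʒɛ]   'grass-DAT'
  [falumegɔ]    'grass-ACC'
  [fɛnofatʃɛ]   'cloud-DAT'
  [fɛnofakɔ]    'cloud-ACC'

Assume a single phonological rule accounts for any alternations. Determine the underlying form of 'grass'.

/falumedʒ/

The root 'grass' surfaces as [falumedʒɛ] and [falumegɔ], with a stem-final [dʒ] ~ [g] alternation.
Compare 'blood', with invariant [g] in [molufogɛ] and [molufogɔ]: an analysis with underlying /g/ and a rule producing [dʒ] before the DAT suffix would wrongly predict alternation here too.
So /dʒ/ is underlying, and a rule of depalatalization — palato-alveolar /tʃ/ and /dʒ/ become [k] and [g] when no front vowel follows — gives [g].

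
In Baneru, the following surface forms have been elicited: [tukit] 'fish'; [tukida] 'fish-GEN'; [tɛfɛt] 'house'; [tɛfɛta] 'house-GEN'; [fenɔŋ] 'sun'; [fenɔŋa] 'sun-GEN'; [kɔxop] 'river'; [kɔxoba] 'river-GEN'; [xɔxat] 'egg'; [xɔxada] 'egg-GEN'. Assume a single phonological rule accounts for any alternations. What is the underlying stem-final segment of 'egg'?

'egg' shows [t] ~ [d] at the end of the stem ([xɔxat] vs [xɔxada]).
Compare 'house', with invariant [t] in [tɛfɛt] and [tɛfɛta]: an analysis with underlying /t/ and a rule producing [d] before the GEN suffix would wrongly predict alternation here too.
The alternation reflects word-final obstruent devoicing: voiced obstruents become voiceless word-finally. /d/ is underlying.

/d/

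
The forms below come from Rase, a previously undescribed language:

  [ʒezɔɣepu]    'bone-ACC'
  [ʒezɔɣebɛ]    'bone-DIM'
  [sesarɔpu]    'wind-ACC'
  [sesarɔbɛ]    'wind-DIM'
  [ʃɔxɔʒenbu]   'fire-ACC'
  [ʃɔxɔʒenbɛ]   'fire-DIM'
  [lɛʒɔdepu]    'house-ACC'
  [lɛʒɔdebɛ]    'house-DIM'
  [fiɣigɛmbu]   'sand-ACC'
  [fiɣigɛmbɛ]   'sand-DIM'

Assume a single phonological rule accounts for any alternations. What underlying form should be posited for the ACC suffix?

The ACC morpheme has two allomorphs, [-bu] and [-pu].
The DIM suffix, which begins with [b], is invariant after every stem; so [b] is not altered by any rule here.
So the underlying form is /-pu/, and voiceless stops become voiced after a nasal.

/-pu/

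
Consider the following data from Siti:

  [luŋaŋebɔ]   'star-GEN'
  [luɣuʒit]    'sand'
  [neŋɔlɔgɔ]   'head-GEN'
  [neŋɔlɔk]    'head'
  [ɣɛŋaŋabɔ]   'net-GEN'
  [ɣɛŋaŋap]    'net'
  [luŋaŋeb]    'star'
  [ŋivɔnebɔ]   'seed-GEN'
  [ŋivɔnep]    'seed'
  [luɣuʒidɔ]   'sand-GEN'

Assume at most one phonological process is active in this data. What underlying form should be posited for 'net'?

The root 'net' surfaces as [ɣɛŋaŋap] and [ɣɛŋaŋabɔ], with a stem-final [p] ~ [b] alternation.
The stem 'star' ([luŋaŋeb], [luŋaŋebɔ]) shows [b] unchanged in both environments, so [b] cannot be basic with [p] derived in isolation.
Therefore /p/ is basic and [b] is derived by intervocalic voicing (voiceless stops become voiced between vowels).
So 'net' = /ɣɛŋaŋap/.

/ɣɛŋaŋap/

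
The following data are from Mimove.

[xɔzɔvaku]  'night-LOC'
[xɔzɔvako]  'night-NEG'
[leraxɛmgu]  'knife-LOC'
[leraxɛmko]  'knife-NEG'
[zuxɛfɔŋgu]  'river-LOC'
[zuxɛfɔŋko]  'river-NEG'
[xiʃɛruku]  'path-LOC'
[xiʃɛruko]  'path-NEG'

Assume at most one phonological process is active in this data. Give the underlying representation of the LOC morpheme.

The LOC suffix surfaces as [-gu] and [-ku], depending on the final segment of the stem.
The NEG suffix, which begins with [k], is invariant after every stem; so [k] is not altered by any rule here.
The LOC suffix is therefore /-gu/ underlyingly, with post-vocalic devoicing: voiced stops become voiceless after a vowel.

/-gu/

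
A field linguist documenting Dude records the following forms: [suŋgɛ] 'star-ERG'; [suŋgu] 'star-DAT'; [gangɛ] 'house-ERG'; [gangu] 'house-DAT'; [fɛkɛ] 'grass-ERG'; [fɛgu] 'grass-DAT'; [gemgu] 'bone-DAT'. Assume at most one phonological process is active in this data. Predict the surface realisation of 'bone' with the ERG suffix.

The ERG suffix surfaces as [-gɛ] and [-kɛ], depending on the final segment of the stem.
By contrast the DAT suffix keeps its initial [g] throughout — that segment must be underlying.
So the underlying form is /-kɛ/, and voiceless stops become voiced after a nasal.
After 'bone', which ends in a nasal, the suffix surfaces as [-gɛ], giving [gemgɛ].

[gemgɛ]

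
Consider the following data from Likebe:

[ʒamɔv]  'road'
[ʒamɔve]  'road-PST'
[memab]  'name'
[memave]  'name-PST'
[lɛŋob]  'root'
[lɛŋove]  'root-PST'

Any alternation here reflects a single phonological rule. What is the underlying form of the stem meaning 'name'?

The root 'name' surfaces as [memab] and [memave], with a stem-final [b] ~ [v] alternation.
But 'road' keeps [v] in both environments ([ʒamɔv], [ʒamɔve]), so there is no rule changing /v/ to [b] in isolation.
So /b/ is underlying, and a rule of intervocalic spirantization — voiced stops become fricatives between vowels — gives [v].

/memab/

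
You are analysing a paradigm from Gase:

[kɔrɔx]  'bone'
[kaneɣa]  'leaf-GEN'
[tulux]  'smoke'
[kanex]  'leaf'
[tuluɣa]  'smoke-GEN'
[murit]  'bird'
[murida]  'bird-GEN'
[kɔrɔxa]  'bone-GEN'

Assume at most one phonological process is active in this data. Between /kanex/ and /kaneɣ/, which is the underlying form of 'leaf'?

The stem for 'leaf' ends in [ɣ] in [kaneɣa] but [x] in [kanex].
But 'bone' keeps [x] in both environments ([kɔrɔxa], [kɔrɔx]), so there is no rule changing /x/ to [ɣ] before the GEN suffix.
So /ɣ/ is underlying, and a rule of word-final obstruent devoicing — voiced obstruents become voiceless word-finally — gives [x].

/kaneɣ/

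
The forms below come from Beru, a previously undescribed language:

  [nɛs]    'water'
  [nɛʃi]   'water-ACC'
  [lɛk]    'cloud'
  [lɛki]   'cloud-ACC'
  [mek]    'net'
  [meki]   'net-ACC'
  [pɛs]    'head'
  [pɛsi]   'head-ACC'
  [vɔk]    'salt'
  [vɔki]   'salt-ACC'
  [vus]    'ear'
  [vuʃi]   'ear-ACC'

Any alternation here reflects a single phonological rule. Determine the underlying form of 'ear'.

/vuʃ/

The stem for 'ear' ends in [s] in [vus] but [ʃ] in [vuʃi].
If /s/ were underlying and a rule turned it into [ʃ] before the ACC suffix, 'head' would also alternate; but it has [s] in both [pɛs] and [pɛsi].
Therefore /ʃ/ is basic and [s] is derived by depalatalization (palato-alveolar /ʃ/ becomes [s] when no front vowel follows).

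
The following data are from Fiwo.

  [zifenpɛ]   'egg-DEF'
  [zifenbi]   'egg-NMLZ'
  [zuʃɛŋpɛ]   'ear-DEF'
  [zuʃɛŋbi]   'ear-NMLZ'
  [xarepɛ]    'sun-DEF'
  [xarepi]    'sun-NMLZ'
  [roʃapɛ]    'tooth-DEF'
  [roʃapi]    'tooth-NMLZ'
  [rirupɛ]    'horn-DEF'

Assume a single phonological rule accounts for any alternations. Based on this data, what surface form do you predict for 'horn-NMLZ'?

[rirupi]

The NMLZ morpheme has two allomorphs, [-bi] and [-pi].
The DEF suffix, which begins with [p], is invariant after every stem; so [p] is not altered by any rule here.
So the underlying form is /-bi/, and voiced stops become voiceless after a vowel.
After 'horn', which ends in a vowel, the suffix surfaces as [-pi], giving [rirupi].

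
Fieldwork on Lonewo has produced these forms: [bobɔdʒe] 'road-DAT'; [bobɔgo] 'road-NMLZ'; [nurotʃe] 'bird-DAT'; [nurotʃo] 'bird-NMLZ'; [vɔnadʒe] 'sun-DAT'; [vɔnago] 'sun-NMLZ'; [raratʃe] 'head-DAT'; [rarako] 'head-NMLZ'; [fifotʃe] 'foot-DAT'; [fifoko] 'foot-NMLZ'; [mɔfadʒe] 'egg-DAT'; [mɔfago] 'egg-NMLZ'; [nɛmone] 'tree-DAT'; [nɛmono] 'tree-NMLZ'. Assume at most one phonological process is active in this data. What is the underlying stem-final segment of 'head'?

The stem for 'head' ends in [tʃ] in [raratʃe] but [k] in [rarako].
If /tʃ/ were underlying and a rule turned it into [k] before the NMLZ suffix, 'bird' would also alternate; but it has [tʃ] in both [nurotʃe] and [nurotʃo].
So /k/ is underlying, and a rule of palatalization before a front vowel — /k/ and /g/ become palato-alveolar [tʃ] and [dʒ] before a front vowel — gives [tʃ].

/k/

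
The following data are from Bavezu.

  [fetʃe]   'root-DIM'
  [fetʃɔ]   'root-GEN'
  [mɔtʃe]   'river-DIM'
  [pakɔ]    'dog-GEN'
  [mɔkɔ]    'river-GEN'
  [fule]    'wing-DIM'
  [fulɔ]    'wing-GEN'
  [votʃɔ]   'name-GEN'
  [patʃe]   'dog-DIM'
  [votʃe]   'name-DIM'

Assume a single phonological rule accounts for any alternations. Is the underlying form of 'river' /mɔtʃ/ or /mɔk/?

/mɔk/

The root 'river' surfaces as [mɔkɔ] and [mɔtʃe], with a stem-final [k] ~ [tʃ] alternation.
The stem 'root' ([fetʃɔ], [fetʃe]) shows [tʃ] unchanged in both environments, so [tʃ] cannot be basic with [k] derived before the GEN suffix.
The alternation reflects palatalization before a front vowel: /k/ becomes palato-alveolar [tʃ] before a front vowel. /k/ is underlying.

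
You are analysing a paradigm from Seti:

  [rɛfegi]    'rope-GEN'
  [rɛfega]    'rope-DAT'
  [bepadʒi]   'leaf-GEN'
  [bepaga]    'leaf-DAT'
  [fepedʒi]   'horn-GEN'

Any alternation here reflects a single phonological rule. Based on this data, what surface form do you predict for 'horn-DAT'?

The stem for 'leaf' ends in [dʒ] in [bepadʒi] but [g] in [bepaga].
Compare 'rope', with invariant [g] in [rɛfegi] and [rɛfega]: an analysis with underlying /g/ and a rule producing [dʒ] before the GEN suffix would wrongly predict alternation here too.
Therefore /dʒ/ is basic and [g] is derived by depalatalization (palato-alveolar /dʒ/ becomes [g] when no front vowel follows).
The one attested form of 'horn', [fepedʒi], shows underlying /fepedʒ/. Applying the same rule when no front vowel follows gives [fepega].

[fepega]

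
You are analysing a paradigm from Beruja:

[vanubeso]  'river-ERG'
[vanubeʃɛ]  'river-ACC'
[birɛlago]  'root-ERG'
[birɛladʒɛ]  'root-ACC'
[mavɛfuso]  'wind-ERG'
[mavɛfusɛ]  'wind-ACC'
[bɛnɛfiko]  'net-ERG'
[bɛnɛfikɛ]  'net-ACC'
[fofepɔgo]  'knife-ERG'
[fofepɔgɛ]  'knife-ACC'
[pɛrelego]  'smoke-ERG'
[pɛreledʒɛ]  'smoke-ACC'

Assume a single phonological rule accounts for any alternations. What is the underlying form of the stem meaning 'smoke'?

'smoke' shows [g] ~ [dʒ] at the end of the stem ([pɛrelego] vs [pɛreledʒɛ]).
But 'knife' keeps [g] in both environments ([fofepɔgo], [fofepɔgɛ]), so there is no rule changing /g/ to [dʒ] before the ACC suffix.
The underlying segment must be /dʒ/; palato-alveolar /dʒ/ and /ʃ/ become [g] and [s] when no front vowel follows, yielding [g] there.

/pɛreledʒ/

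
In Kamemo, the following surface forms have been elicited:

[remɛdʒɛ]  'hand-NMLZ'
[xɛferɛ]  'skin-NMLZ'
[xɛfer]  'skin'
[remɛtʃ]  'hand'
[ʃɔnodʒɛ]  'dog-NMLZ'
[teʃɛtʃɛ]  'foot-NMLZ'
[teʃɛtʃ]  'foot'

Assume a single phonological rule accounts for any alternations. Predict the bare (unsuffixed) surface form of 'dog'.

The stem for 'hand' ends in [dʒ] in [remɛdʒɛ] but [tʃ] in [remɛtʃ].
Compare 'foot', with invariant [tʃ] in [teʃɛtʃɛ] and [teʃɛtʃ]: an analysis with underlying /tʃ/ and a rule producing [dʒ] before the NMLZ suffix would wrongly predict alternation here too.
The alternation reflects word-final obstruent devoicing: voiced obstruents become voiceless word-finally. /dʒ/ is underlying.
The one attested form of 'dog', [ʃɔnodʒɛ], shows underlying /ʃɔnodʒ/. Applying the same rule word-finally gives [ʃɔnotʃ].

[ʃɔnotʃ]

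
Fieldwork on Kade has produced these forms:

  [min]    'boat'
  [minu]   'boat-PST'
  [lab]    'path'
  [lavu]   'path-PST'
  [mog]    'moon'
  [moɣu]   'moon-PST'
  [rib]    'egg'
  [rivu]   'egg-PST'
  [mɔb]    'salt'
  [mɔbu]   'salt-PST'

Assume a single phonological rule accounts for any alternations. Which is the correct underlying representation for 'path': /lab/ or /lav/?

In [lab] and [lavu] the final segment of 'path' alternates: [b] ~ [v].
If /b/ were underlying and a rule turned it into [v] before the PST suffix, 'salt' would also alternate; but it has [b] in both [mɔb] and [mɔbu].
Therefore /v/ is basic and [b] is derived by word-final hardening (voiced fricatives become stops word-finally).

/lav/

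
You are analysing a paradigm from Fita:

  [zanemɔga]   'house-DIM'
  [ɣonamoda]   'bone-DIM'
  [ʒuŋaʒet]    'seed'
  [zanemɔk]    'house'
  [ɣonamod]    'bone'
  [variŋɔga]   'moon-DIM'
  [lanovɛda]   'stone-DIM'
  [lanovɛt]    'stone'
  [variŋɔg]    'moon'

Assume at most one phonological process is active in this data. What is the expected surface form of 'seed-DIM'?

[ʒuŋaʒeda]

'stone' shows [d] ~ [t] at the end of the stem ([lanovɛda] vs [lanovɛt]).
If /d/ were underlying and a rule turned it into [t] in isolation, 'bone' would also alternate; but it has [d] in both [ɣonamoda] and [ɣonamod].
So /t/ is underlying, and a rule of intervocalic voicing — voiceless stops become voiced between vowels — gives [d].
From [ʒuŋaʒet] the stem 'seed' is /ʒuŋaʒet/; between vowels this yields [ʒuŋaʒeda].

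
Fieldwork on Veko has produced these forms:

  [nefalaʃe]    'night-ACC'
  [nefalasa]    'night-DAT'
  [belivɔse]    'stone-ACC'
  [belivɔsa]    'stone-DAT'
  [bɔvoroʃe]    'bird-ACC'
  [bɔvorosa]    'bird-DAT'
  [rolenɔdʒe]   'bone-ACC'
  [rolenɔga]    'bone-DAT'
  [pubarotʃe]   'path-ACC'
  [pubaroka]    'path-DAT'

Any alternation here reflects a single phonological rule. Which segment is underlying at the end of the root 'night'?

The stem for 'night' ends in [ʃ] in [nefalaʃe] but [s] in [nefalasa].
But 'stone' keeps [s] in both environments ([belivɔse], [belivɔsa]), so there is no rule changing /s/ to [ʃ] before the ACC suffix.
So /ʃ/ is underlying, and a rule of depalatalization — palato-alveolar /tʃ/, /dʒ/ and /ʃ/ become [k], [g] and [s] when no front vowel follows — gives [s].

/ʃ/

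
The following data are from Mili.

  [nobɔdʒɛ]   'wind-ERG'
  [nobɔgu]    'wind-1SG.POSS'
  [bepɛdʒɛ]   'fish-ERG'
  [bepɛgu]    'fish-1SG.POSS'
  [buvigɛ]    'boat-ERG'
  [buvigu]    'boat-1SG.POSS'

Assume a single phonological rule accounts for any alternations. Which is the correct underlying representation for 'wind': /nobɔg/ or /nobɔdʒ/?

In [nobɔdʒɛ] and [nobɔgu] the final segment of 'wind' alternates: [dʒ] ~ [g].
But 'boat' keeps [g] in both environments ([buvigɛ], [buvigu]), so there is no rule changing /g/ to [dʒ] before the ERG suffix.
The underlying segment must be /dʒ/; palato-alveolar /dʒ/ becomes [g] when no front vowel follows, yielding [g] there.

/nobɔdʒ/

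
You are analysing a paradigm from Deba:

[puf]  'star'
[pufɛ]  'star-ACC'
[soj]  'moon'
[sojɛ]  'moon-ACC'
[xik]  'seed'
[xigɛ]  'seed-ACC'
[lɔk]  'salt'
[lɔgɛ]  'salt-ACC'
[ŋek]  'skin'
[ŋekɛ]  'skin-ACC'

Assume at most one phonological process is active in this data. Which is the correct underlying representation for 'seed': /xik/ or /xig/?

'seed' shows [k] ~ [g] at the end of the stem ([xik] vs [xigɛ]).
The stem 'skin' ([ŋek], [ŋekɛ]) shows [k] unchanged in both environments, so [k] cannot be basic with [g] derived before the ACC suffix.
So /g/ is underlying, and a rule of word-final obstruent devoicing — voiced obstruents become voiceless word-finally — gives [k].

/xig/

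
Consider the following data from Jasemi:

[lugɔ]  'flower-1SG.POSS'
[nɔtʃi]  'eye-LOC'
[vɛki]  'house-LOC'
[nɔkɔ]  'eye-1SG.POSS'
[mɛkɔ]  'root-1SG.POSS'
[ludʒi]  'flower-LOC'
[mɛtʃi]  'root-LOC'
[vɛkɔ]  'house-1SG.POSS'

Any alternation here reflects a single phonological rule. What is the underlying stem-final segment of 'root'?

/tʃ/

The stem for 'root' ends in [k] in [mɛkɔ] but [tʃ] in [mɛtʃi].
If /k/ were underlying and a rule turned it into [tʃ] before the LOC suffix, 'house' would also alternate; but it has [k] in both [vɛkɔ] and [vɛki].
The underlying segment must be /tʃ/; palato-alveolar /tʃ/ and /dʒ/ become [k] and [g] when no front vowel follows, yielding [k] there.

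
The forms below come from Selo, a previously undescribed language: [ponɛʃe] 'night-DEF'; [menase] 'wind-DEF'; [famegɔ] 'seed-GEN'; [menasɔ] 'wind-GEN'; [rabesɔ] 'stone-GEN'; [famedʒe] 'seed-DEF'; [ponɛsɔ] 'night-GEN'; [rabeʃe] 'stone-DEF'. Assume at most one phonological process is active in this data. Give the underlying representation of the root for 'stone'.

/rabeʃ/

'stone' shows [s] ~ [ʃ] at the end of the stem ([rabesɔ] vs [rabeʃe]).
Compare 'wind', with invariant [s] in [menasɔ] and [menase]: an analysis with underlying /s/ and a rule producing [ʃ] before the DEF suffix would wrongly predict alternation here too.
The underlying segment must be /ʃ/; palato-alveolar /dʒ/ and /ʃ/ become [g] and [s] when no front vowel follows, yielding [s] there.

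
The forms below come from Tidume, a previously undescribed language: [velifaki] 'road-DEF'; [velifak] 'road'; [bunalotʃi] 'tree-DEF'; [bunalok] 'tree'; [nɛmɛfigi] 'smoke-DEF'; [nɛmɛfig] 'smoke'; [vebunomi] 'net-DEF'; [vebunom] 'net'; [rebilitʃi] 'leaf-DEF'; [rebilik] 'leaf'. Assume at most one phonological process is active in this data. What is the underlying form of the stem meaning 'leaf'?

/rebilitʃ/

The stem for 'leaf' ends in [tʃ] in [rebilitʃi] but [k] in [rebilik].
Compare 'road', with invariant [k] in [velifaki] and [velifak]: an analysis with underlying /k/ and a rule producing [tʃ] before the DEF suffix would wrongly predict alternation here too.
The alternation reflects depalatalization: palato-alveolar /tʃ/ becomes [k] when no front vowel follows. /tʃ/ is underlying.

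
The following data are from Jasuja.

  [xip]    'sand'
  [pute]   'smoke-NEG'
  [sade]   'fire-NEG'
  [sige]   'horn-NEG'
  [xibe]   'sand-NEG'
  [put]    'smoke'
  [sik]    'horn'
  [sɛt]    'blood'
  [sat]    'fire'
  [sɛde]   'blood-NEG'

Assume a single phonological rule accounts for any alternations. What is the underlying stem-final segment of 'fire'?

/d/

The stem for 'fire' ends in [d] in [sade] but [t] in [sat].
If /t/ were underlying and a rule turned it into [d] before the NEG suffix, 'smoke' would also alternate; but it has [t] in both [pute] and [put].
The alternation reflects word-final obstruent devoicing: voiced obstruents become voiceless word-finally. /d/ is underlying.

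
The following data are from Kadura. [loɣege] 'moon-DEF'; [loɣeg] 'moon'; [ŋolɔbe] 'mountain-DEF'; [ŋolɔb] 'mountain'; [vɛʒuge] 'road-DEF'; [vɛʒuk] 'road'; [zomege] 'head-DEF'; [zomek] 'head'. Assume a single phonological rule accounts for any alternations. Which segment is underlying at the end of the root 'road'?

In [vɛʒuge] and [vɛʒuk] the final segment of 'road' alternates: [g] ~ [k].
If /g/ were underlying and a rule turned it into [k] in isolation, 'moon' would also alternate; but it has [g] in both [loɣege] and [loɣeg].
The alternation reflects intervocalic voicing: voiceless stops become voiced between vowels. /k/ is underlying.

/k/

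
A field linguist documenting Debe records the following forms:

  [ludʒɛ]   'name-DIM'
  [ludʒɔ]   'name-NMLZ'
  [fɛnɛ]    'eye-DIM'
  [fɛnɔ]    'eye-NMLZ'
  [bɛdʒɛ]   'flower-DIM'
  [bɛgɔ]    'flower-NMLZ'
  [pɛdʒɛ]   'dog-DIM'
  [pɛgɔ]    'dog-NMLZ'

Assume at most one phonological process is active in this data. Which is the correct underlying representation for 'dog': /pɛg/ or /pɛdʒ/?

In [pɛdʒɛ] and [pɛgɔ] the final segment of 'dog' alternates: [dʒ] ~ [g].
But 'name' keeps [dʒ] in both environments ([ludʒɛ], [ludʒɔ]), so there is no rule changing /dʒ/ to [g] before the NMLZ suffix.
The alternation reflects palatalization before a front vowel: /g/ becomes palato-alveolar [dʒ] before a front vowel. /g/ is underlying.

/pɛg/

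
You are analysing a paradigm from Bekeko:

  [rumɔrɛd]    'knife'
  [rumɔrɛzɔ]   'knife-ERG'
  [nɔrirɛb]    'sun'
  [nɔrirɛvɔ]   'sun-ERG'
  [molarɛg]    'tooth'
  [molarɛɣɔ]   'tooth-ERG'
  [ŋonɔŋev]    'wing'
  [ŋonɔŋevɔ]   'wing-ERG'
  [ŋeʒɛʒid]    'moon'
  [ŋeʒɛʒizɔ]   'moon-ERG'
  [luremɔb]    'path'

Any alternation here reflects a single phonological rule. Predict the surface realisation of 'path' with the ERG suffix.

[luremɔvɔ]

The stem for 'sun' ends in [b] in [nɔrirɛb] but [v] in [nɔrirɛvɔ].
Compare 'wing', with invariant [v] in [ŋonɔŋev] and [ŋonɔŋevɔ]: an analysis with underlying /v/ and a rule producing [b] in isolation would wrongly predict alternation here too.
The alternation reflects intervocalic spirantization: voiced stops become fricatives between vowels. /b/ is underlying.
From [luremɔb] the stem 'path' is /luremɔb/; between vowels this yields [luremɔvɔ].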